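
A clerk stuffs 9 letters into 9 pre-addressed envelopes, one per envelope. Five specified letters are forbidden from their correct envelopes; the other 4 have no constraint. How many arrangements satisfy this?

205056

Let A_j be the event that the j-th constrained one is fixed. By inclusion-exclusion over the 5 events:
Σ_{j=0}^{5} (-1)^j C(5,j)(9-j)!
= C(5,0)·9! - C(5,1)·8! + C(5,2)·7! - C(5,3)·6! + C(5,4)·5! - C(5,5)·4!
= 362880 - 201600 + 50400 - 7200 + 600 - 24
= 205056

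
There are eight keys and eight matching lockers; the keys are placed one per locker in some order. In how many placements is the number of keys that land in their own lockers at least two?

# with exactly i fixed is C(8,i)·!(8-i); sum over i=2..8:
  i=2: C(8,2)·!6 = 28·265 = 7420
  i=3: C(8,3)·!5 = 56·44 = 2464
  i=4: C(8,4)·!4 = 70·9 = 630
  i=5: C(8,5)·!3 = 56·2 = 112
  i=6: C(8,6)·!2 = 28·1 = 28
  i=7: C(8,7)·!1 = 8·0 = 0
  i=8: C(8,8)·!0 = 1·1 = 1
Total = 10655.

10655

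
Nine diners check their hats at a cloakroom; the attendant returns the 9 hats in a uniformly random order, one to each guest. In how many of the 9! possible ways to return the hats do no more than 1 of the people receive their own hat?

266993

# with exactly i fixed is C(9,i)·!(9-i); sum over i=0..1:
  i=0: C(9,0)·!9 = 1·133496 = 133496
  i=1: C(9,1)·!8 = 9·14833 = 133497
Total = 266993.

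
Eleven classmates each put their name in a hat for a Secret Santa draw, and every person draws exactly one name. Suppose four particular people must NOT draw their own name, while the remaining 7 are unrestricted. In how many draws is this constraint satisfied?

Let A_j be the event that the j-th constrained one is fixed. By inclusion-exclusion over the 4 events:
Σ_{j=0}^{4} (-1)^j C(4,j)(11-j)!
= C(4,0)·11! - C(4,1)·10! + C(4,2)·9! - C(4,3)·8! + C(4,4)·7!
= 39916800 - 14515200 + 2177280 - 161280 + 5040
= 27422640

27422640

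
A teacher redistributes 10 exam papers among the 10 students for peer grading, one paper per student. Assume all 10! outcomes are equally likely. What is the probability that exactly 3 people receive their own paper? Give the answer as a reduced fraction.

Favorable outcomes: C(10,3)·!7 = 120·1854 = 222480.
Total outcomes: 10! = 3628800.
Probability = 222480/3628800 = 103/1680.

103/1680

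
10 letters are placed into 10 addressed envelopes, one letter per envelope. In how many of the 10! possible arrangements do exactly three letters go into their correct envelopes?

Pick the 3 fixed positions: C(10,3) = 120 ways.
The other 7 form a derangement: !7 = 1854.
Total: 120 × 1854 = 222480.

222480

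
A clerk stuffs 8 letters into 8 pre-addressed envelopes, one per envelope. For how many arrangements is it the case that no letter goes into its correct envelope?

14833

Use !n = n·!(n-1) + (-1)^n.
!8 = 8·1854 + 1 = 14833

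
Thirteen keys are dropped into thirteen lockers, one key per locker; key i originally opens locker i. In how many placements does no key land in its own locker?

2290792932

Recurrence: !13 = 12·(!12 + !11).
!13 = 12·(176214841 + 14684570) = 12·190899411 = 2290792932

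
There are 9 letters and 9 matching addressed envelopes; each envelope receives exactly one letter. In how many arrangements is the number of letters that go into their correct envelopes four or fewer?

# with exactly i fixed is C(9,i)·!(9-i); sum over i=0..4:
  i=0: C(9,0)·!9 = 1·133496 = 133496
  i=1: C(9,1)·!8 = 9·14833 = 133497
  i=2: C(9,2)·!7 = 36·1854 = 66744
  i=3: C(9,3)·!6 = 84·265 = 22260
  i=4: C(9,4)·!5 = 126·44 = 5544
Total = 361541.

361541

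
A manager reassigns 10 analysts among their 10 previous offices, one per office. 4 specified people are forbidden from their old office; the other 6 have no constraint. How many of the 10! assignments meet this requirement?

Inclusion-exclusion on the 4 forbidden self-matches:
Σ_{j=0}^{4} (-1)^j C(4,j)(10-j)!
= C(4,0)·10! - C(4,1)·9! + C(4,2)·8! - C(4,3)·7! + C(4,4)·6!
= 3628800 - 1451520 + 241920 - 20160 + 720
= 2399760

2399760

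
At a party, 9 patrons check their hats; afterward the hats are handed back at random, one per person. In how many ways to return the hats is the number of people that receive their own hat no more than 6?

362843

Sum C(9,i)·!(9-i) for i = 0..6:
  i=0: C(9,0)·!9 = 1·133496 = 133496
  i=1: C(9,1)·!8 = 9·14833 = 133497
  i=2: C(9,2)·!7 = 36·1854 = 66744
  i=3: C(9,3)·!6 = 84·265 = 22260
  i=4: C(9,4)·!5 = 126·44 = 5544
  i=5: C(9,5)·!4 = 126·9 = 1134
  i=6: C(9,6)·!3 = 84·2 = 168
Total = 362843.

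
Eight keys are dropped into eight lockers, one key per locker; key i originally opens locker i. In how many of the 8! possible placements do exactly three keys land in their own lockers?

2464

Choose which 3 of the 8 are fixed: C(8,3) = 56.
The other 5 form a derangement: !5 = 44.
Total: 56 × 44 = 2464.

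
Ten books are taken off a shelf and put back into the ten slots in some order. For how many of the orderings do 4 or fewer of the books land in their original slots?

3615536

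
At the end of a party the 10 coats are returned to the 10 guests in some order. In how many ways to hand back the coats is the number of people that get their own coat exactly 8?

Choose which 8 of the 10 are fixed: C(10,8) = 45.
The other 2 form a derangement: !2 = 1.
Total: 45 × 1 = 45.

45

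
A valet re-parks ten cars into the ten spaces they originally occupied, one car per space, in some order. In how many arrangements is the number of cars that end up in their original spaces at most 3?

# with exactly i fixed is C(10,i)·!(10-i); sum over i=0..3:
  i=0: C(10,0)·!10 = 1·1334961 = 1334961
  i=1: C(10,1)·!9 = 10·133496 = 1334960
  i=2: C(10,2)·!8 = 45·14833 = 667485
  i=3: C(10,3)·!7 = 120·1854 = 222480
Total = 3559886.

3559886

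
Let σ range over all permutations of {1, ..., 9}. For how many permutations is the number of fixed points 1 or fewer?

# with exactly i fixed is C(9,i)·!(9-i); sum over i=0..1:
  i=0: C(9,0)·!9 = 1·133496 = 133496
  i=1: C(9,1)·!8 = 9·14833 = 133497
Total = 266993.

266993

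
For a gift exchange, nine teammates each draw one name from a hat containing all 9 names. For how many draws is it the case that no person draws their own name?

By inclusion-exclusion, !9 = Σ (-1)^k · 9!/k! for k=0..9
= 9! - 9!/1! + 9!/2! - 9!/3! + 9!/4! - 9!/5! + 9!/6! - 9!/7! + 9!/8! - 9!/9!
= 362880 - 362880 + 181440 - 60480 + 15120 - 3024 + 504 - 72 + 9 - 1
= 133496

133496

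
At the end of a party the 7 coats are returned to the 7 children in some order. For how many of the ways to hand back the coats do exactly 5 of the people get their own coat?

Choose which 5 of the 7 are fixed: C(7,5) = 21.
The remaining 2 must be deranged: !2 = 1.
Total: 21 × 1 = 21.

21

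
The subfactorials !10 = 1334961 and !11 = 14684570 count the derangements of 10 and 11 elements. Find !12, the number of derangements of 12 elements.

176214841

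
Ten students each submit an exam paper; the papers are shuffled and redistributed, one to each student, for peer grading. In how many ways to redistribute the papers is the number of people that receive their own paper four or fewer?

Sum C(10,i)·!(10-i) for i = 0..4:
  i=0: C(10,0)·!10 = 1·1334961 = 1334961
  i=1: C(10,1)·!9 = 10·133496 = 1334960
  i=2: C(10,2)·!8 = 45·14833 = 667485
  i=3: C(10,3)·!7 = 120·1854 = 222480
  i=4: C(10,4)·!6 = 210·265 = 55650
Total = 3615536.

3615536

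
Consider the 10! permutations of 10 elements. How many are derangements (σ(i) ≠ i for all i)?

1334961

!10 = 10! · Σ_{k=0}^{10} (-1)^k/k!
= 10! - 10!/1! + 10!/2! - 10!/3! + 10!/4! - 10!/5! + 10!/6! - 10!/7! + 10!/8! - 10!/9! + 10!/10!
= 3628800 - 3628800 + 1814400 - 604800 + 151200 - 30240 + 5040 - 720 + 90 - 10 + 1
= 1334961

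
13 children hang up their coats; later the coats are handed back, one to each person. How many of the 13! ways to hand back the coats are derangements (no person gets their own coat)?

The number of derangements of 13 is !13 = Σ_{k=0}^{13} (-1)^k·13!/k!
= 13! - 13!/1! + 13!/2! - 13!/3! + 13!/4! - 13!/5! + 13!/6! - 13!/7! + 13!/8! - 13!/9! + 13!/10! - 13!/11! + 13!/12! - 13!/13!
= 6227020800 - 6227020800 + 3113510400 - 1037836800 + 259459200 - 51891840 + 8648640 - 1235520 + 154440 - 17160 + 1716 - 156 + 13 - 1
= 2290792932

2290792932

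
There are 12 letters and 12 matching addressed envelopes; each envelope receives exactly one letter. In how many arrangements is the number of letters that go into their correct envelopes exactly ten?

Choose which 10 of the 12 are fixed: C(12,10) = 66.
The remaining 2 must be deranged: !2 = 1.
Total: 66 × 1 = 66.

66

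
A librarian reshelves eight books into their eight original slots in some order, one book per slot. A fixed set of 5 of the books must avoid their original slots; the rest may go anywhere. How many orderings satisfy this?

Let A_j be the event that the j-th constrained one is fixed. By inclusion-exclusion over the 5 events:
Σ_{j=0}^{5} (-1)^j C(5,j)(8-j)!
= C(5,0)·8! - C(5,1)·7! + C(5,2)·6! - C(5,3)·5! + C(5,4)·4! - C(5,5)·3!
= 40320 - 25200 + 7200 - 1200 + 120 - 6
= 21234

21234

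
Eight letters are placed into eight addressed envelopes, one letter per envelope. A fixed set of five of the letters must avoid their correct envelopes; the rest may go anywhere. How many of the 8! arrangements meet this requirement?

Let A_j be the event that the j-th constrained one is fixed. By inclusion-exclusion over the 5 events:
Σ_{j=0}^{5} (-1)^j C(5,j)(8-j)!
= C(5,0)·8! - C(5,1)·7! + C(5,2)·6! - C(5,3)·5! + C(5,4)·4! - C(5,5)·3!
= 40320 - 25200 + 7200 - 1200 + 120 - 6
= 21234

21234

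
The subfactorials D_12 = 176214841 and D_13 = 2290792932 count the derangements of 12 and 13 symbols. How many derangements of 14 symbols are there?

D_14 = (14-1)·(D_13 + D_12) = 13·(2290792932 + 176214841) = 13·2467007773 = 32071101049.

32071101049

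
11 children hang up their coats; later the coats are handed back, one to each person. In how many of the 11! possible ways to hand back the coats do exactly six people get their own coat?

20328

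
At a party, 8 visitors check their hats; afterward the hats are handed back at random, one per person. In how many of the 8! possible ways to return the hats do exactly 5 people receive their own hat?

112

Pick the 5 fixed positions: C(8,5) = 56 ways.
The remaining 3 must be deranged: !3 = 2.
Total: 56 × 2 = 112.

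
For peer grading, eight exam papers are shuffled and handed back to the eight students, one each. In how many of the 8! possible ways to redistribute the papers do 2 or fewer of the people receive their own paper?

Sum C(8,i)·!(8-i) for i = 0..2:
  i=0: C(8,0)·!8 = 1·14833 = 14833
  i=1: C(8,1)·!7 = 8·1854 = 14832
  i=2: C(8,2)·!6 = 28·265 = 7420
Total = 37085.

37085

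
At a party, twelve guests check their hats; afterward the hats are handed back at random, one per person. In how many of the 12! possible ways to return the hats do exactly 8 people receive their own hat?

4455

Choose which 8 of the 12 are fixed: C(12,8) = 495.
The remaining 4 must be deranged: !4 = 9.
Total: 495 × 9 = 4455.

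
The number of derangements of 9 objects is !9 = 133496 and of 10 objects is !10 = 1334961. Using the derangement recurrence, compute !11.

!11 = (11-1)·(!10 + !9) = 10·(1334961 + 133496) = 10·1468457 = 14684570.

14684570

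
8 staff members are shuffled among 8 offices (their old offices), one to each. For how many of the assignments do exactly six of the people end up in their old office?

28

Pick the 6 fixed positions: C(8,6) = 28 ways.
The other 2 form a derangement: !2 = 1.
Total: 28 × 1 = 28.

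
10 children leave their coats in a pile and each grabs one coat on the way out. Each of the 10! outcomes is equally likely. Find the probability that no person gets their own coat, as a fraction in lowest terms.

16481/44800

Favorable outcomes: !10 = 1334961.
Total outcomes: 10! = 3628800.
Probability = 1334961/3628800 = 16481/44800.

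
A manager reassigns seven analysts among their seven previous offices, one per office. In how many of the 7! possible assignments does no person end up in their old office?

The subfactorial !7 = [7!/e] (nearest integer).
7! = 5040, and 5040/e ≈ 1854.11, so !7 = 1854.

1854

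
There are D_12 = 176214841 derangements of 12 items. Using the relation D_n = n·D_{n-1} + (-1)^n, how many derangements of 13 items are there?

2290792932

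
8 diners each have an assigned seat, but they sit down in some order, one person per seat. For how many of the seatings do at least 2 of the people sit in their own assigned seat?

10655

# with exactly i fixed is C(8,i)·!(8-i); sum over i=2..8:
  i=2: C(8,2)·!6 = 28·265 = 7420
  i=3: C(8,3)·!5 = 56·44 = 2464
  i=4: C(8,4)·!4 = 70·9 = 630
  i=5: C(8,5)·!3 = 56·2 = 112
  i=6: C(8,6)·!2 = 28·1 = 28
  i=7: C(8,7)·!1 = 8·0 = 0
  i=8: C(8,8)·!0 = 1·1 = 1
Total = 10655.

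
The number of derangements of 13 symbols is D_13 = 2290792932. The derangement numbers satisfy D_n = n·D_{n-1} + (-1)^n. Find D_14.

D_14 = 14·2290792932 + 1 = 32071101049.

32071101049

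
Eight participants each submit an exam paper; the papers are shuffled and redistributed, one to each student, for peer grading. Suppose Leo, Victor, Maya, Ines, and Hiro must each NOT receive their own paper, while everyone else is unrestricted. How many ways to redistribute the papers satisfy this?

21234

Let A_j be the event that the j-th constrained one is fixed. By inclusion-exclusion over the 5 events:
Σ_{j=0}^{5} (-1)^j C(5,j)(8-j)!
= C(5,0)·8! - C(5,1)·7! + C(5,2)·6! - C(5,3)·5! + C(5,4)·4! - C(5,5)·3!
= 40320 - 25200 + 7200 - 1200 + 120 - 6
= 21234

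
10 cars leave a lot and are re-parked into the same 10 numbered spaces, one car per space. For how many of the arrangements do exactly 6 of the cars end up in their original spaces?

1890

Pick the 6 fixed positions: C(10,6) = 210 ways.
The remaining 4 must be deranged: !4 = 9.
Total: 210 × 9 = 1890.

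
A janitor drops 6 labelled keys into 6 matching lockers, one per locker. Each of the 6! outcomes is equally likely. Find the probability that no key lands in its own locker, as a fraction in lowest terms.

53/144

Favorable outcomes: !6 = 265.
Total outcomes: 6! = 720.
Probability = 265/720 = 53/144.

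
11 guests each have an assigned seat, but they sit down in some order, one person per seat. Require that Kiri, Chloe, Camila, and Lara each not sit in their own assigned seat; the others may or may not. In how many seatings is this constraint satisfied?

Inclusion-exclusion on the 4 forbidden self-matches:
Σ_{j=0}^{4} (-1)^j C(4,j)(11-j)!
= C(4,0)·11! - C(4,1)·10! + C(4,2)·9! - C(4,3)·8! + C(4,4)·7!
= 39916800 - 14515200 + 2177280 - 161280 + 5040
= 27422640

27422640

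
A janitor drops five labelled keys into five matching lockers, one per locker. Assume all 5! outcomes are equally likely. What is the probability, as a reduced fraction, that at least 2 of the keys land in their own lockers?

31/120

Favorable outcomes: Σ_{i≥2} C(5,i)·!(5-i) = 10·2 + 10·1 + 5·0 + 1·1 = 31.
Total outcomes: 5! = 120.
Probability = 31/120 = 31/120.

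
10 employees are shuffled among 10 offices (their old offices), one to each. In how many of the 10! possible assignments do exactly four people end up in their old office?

Choose which 4 of the 10 are fixed: C(10,4) = 210.
The remaining 6 must be deranged: !6 = 265.
Total: 210 × 265 = 55650.

55650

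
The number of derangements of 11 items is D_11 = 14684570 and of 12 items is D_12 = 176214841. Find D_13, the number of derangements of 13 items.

2290792932

D_13 = (13-1)·(D_12 + D_11) = 12·(176214841 + 14684570) = 12·190899411 = 2290792932.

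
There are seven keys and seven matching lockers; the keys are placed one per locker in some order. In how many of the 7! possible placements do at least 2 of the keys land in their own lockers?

Sum C(7,i)·!(7-i) for i = 2..7:
  i=2: C(7,2)·!5 = 21·44 = 924
  i=3: C(7,3)·!4 = 35·9 = 315
  i=4: C(7,4)·!3 = 35·2 = 70
  i=5: C(7,5)·!2 = 21·1 = 21
  i=6: C(7,6)·!1 = 7·0 = 0
  i=7: C(7,7)·!0 = 1·1 = 1
Total = 1331.

1331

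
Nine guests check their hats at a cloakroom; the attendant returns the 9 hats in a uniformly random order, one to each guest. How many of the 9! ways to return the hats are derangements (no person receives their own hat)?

133496

Use !n = (n-1)(!(n-1) + !(n-2)).
!9 = 8·(14833 + 1854) = 8·16687 = 133496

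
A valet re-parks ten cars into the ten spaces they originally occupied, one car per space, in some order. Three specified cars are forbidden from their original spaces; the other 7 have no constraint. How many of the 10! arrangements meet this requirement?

2656080

Let A_j be the event that the j-th constrained one is fixed. By inclusion-exclusion over the 3 events:
Σ_{j=0}^{3} (-1)^j C(3,j)(10-j)!
= C(3,0)·10! - C(3,1)·9! + C(3,2)·8! - C(3,3)·7!
= 3628800 - 1088640 + 120960 - 5040
= 2656080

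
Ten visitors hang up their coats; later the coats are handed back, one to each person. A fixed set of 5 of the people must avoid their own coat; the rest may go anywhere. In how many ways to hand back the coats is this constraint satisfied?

2170680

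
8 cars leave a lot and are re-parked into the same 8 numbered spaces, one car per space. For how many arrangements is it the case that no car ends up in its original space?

14833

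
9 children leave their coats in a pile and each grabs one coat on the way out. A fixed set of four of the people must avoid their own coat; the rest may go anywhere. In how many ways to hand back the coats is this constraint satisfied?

Inclusion-exclusion on the 4 forbidden self-matches:
Σ_{j=0}^{4} (-1)^j C(4,j)(9-j)!
= C(4,0)·9! - C(4,1)·8! + C(4,2)·7! - C(4,3)·6! + C(4,4)·5!
= 362880 - 161280 + 30240 - 2880 + 120
= 229080

229080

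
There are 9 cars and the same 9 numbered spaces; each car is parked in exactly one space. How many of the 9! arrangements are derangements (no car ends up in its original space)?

133496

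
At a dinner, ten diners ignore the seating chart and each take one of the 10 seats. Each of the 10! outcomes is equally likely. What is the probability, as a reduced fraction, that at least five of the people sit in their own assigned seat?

Favorable outcomes: Σ_{i≥5} C(10,i)·!(10-i) = 252·44 + 210·9 + 120·2 + 45·1 + 10·0 + 1·1 = 13264.
Total outcomes: 10! = 3628800.
Probability = 13264/3628800 = 829/226800.

829/226800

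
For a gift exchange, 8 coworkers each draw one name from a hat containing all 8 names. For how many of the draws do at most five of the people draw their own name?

# with exactly i fixed is C(8,i)·!(8-i); sum over i=0..5:
  i=0: C(8,0)·!8 = 1·14833 = 14833
  i=1: C(8,1)·!7 = 8·1854 = 14832
  i=2: C(8,2)·!6 = 28·265 = 7420
  i=3: C(8,3)·!5 = 56·44 = 2464
  i=4: C(8,4)·!4 = 70·9 = 630
  i=5: C(8,5)·!3 = 56·2 = 112
Total = 40291.

40291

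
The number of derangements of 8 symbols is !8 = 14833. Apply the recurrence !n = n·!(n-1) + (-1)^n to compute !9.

133496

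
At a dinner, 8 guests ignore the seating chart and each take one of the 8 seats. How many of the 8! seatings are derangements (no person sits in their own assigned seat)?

14833

!8 is the nearest integer to 8!/e.
8! = 40320, and 40320/e ≈ 14832.90, so !8 = 14833.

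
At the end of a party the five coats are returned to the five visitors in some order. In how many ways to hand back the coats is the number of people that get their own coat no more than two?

109

# with exactly i fixed is C(5,i)·!(5-i); sum over i=0..2:
  i=0: C(5,0)·!5 = 1·44 = 44
  i=1: C(5,1)·!4 = 5·9 = 45
  i=2: C(5,2)·!3 = 10·2 = 20
Total = 109.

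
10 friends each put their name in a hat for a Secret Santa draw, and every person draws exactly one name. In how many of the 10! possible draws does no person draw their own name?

Recurrence: !10 = 9·(!9 + !8).
!10 = 9·(133496 + 14833) = 9·148329 = 1334961

1334961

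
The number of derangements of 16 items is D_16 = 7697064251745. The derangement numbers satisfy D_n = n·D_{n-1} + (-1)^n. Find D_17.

130850092279664

D_17 = 17·7697064251745 - 1 = 130850092279664.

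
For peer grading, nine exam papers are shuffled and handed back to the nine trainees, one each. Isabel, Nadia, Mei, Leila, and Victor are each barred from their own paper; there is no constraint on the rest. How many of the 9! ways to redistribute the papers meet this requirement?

Inclusion-exclusion on the 5 forbidden self-matches:
Σ_{j=0}^{5} (-1)^j C(5,j)(9-j)!
= C(5,0)·9! - C(5,1)·8! + C(5,2)·7! - C(5,3)·6! + C(5,4)·5! - C(5,5)·4!
= 362880 - 201600 + 50400 - 7200 + 600 - 24
= 205056

205056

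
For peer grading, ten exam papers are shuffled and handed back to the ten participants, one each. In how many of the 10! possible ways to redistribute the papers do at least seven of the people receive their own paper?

286

Sum C(10,i)·!(10-i) for i = 7..10:
  i=7: C(10,7)·!3 = 120·2 = 240
  i=8: C(10,8)·!2 = 45·1 = 45
  i=9: C(10,9)·!1 = 10·0 = 0
  i=10: C(10,10)·!0 = 1·1 = 1
Total = 286.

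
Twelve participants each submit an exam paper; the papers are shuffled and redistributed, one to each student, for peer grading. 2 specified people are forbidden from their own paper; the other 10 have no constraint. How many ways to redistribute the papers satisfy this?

402796800

Inclusion-exclusion on the 2 forbidden self-matches:
Σ_{j=0}^{2} (-1)^j C(2,j)(12-j)!
= C(2,0)·12! - C(2,1)·11! + C(2,2)·10!
= 479001600 - 79833600 + 3628800
= 402796800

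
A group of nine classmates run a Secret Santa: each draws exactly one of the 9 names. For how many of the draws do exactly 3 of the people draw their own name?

22260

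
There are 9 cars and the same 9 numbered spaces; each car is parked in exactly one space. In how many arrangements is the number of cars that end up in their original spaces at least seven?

37

Sum C(9,i)·!(9-i) for i = 7..9:
  i=7: C(9,7)·!2 = 36·1 = 36
  i=8: C(9,8)·!1 = 9·0 = 0
  i=9: C(9,9)·!0 = 1·1 = 1
Total = 37.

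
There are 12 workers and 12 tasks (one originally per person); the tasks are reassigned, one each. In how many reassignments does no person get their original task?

176214841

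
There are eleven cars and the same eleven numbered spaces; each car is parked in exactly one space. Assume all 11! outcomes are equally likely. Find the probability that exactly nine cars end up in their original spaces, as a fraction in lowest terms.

Favorable outcomes: C(11,9)·!2 = 55·1 = 55.
Total outcomes: 11! = 39916800.
Probability = 55/39916800 = 1/725760.

1/725760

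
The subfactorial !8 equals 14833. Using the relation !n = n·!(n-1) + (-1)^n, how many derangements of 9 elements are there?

133496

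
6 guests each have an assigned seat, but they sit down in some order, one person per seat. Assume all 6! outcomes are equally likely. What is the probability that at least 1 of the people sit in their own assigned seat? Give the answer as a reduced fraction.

Favorable outcomes: Σ_{i≥1} C(6,i)·!(6-i) = 6·44 + 15·9 + 20·2 + 15·1 + 6·0 + 1·1 = 455.
Total outcomes: 6! = 720.
Probability = 455/720 = 91/144.

91/144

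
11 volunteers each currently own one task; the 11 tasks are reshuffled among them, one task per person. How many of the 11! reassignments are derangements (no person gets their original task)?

14684570

The number of derangements of 11 is !11 = Σ_{k=0}^{11} (-1)^k·11!/k!
= 11! - 11!/1! + 11!/2! - 11!/3! + 11!/4! - 11!/5! + 11!/6! - 11!/7! + 11!/8! - 11!/9! + 11!/10! - 11!/11!
= 39916800 - 39916800 + 19958400 - 6652800 + 1663200 - 332640 + 55440 - 7920 + 990 - 110 + 11 - 1
= 14684570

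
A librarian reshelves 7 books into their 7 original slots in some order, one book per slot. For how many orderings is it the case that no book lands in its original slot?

1854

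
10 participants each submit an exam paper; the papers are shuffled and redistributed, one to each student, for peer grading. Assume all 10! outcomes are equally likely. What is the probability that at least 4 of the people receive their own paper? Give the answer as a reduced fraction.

34457/1814400

Favorable outcomes: Σ_{i≥4} C(10,i)·!(10-i) = 210·265 + 252·44 + 210·9 + 120·2 + 45·1 + 10·0 + 1·1 = 68914.
Total outcomes: 10! = 3628800.
Probability = 68914/3628800 = 34457/1814400.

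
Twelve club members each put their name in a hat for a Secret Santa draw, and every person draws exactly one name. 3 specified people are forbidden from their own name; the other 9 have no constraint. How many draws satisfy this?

Inclusion-exclusion on the 3 forbidden self-matches:
Σ_{j=0}^{3} (-1)^j C(3,j)(12-j)!
= C(3,0)·12! - C(3,1)·11! + C(3,2)·10! - C(3,3)·9!
= 479001600 - 119750400 + 10886400 - 362880
= 369774720

369774720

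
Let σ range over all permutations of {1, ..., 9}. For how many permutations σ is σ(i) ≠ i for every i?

The subfactorial !9 = [9!/e] (nearest integer).
9! = 362880, and 362880/e ≈ 133496.09, so !9 = 133496.

133496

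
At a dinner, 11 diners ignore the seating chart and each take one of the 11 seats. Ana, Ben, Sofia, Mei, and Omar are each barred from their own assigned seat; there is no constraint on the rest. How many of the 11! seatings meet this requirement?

25022880

Let A_j be the event that the j-th constrained one is fixed. By inclusion-exclusion over the 5 events:
Σ_{j=0}^{5} (-1)^j C(5,j)(11-j)!
= C(5,0)·11! - C(5,1)·10! + C(5,2)·9! - C(5,3)·8! + C(5,4)·7! - C(5,5)·6!
= 39916800 - 18144000 + 3628800 - 403200 + 25200 - 720
= 25022880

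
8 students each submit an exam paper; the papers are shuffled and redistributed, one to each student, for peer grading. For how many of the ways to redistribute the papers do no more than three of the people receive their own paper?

39549

Sum C(8,i)·!(8-i) for i = 0..3:
  i=0: C(8,0)·!8 = 1·14833 = 14833
  i=1: C(8,1)·!7 = 8·1854 = 14832
  i=2: C(8,2)·!6 = 28·265 = 7420
  i=3: C(8,3)·!5 = 56·44 = 2464
Total = 39549.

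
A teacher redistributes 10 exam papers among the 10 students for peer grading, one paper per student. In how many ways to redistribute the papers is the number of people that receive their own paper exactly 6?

Pick the 6 fixed positions: C(10,6) = 210 ways.
The remaining 4 must be deranged: !4 = 9.
Total: 210 × 9 = 1890.

1890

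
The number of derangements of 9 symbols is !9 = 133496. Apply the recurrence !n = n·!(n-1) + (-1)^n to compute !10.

!10 = 10·133496 + 1 = 1334961.

1334961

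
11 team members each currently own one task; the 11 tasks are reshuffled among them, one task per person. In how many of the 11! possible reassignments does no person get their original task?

14684570

The subfactorial !11 = [11!/e] (nearest integer).
11! = 39916800, and 39916800/e ≈ 14684570.08, so !11 = 14684570.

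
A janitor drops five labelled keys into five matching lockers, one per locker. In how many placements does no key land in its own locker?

44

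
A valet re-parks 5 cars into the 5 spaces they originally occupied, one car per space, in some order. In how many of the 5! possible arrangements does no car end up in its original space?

44

!5 = 5! · Σ_{k=0}^{5} (-1)^k/k!
= 5! - 5!/1! + 5!/2! - 5!/3! + 5!/4! - 5!/5!
= 120 - 120 + 60 - 20 + 5 - 1
= 44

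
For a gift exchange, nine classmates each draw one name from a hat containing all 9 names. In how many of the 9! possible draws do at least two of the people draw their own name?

95887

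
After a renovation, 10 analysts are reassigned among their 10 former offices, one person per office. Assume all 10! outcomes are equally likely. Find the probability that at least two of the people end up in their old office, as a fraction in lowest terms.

Favorable outcomes: Σ_{i≥2} C(10,i)·!(10-i) = 45·14833 + 120·1854 + 210·265 + 252·44 + 210·9 + 120·2 + 45·1 + 10·0 + 1·1 = 958879.
Total outcomes: 10! = 3628800.
Probability = 958879/3628800 = 958879/3628800.

958879/3628800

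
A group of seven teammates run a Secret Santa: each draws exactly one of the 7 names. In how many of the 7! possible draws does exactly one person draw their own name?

1855

Choose which one of the 7 is fixed: C(7,1) = 7.
The other 6 form a derangement: !6 = 265.
Total: 7 × 265 = 1855.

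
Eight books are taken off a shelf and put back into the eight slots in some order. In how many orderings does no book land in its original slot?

14833

Recurrence: !8 = 7·(!7 + !6).
!8 = 7·(1854 + 265) = 7·2119 = 14833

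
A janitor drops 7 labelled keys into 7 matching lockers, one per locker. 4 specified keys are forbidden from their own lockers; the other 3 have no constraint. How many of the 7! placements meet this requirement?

2790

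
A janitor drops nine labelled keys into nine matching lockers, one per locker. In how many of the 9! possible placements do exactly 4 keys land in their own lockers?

Pick the 4 fixed positions: C(9,4) = 126 ways.
The other 5 form a derangement: !5 = 44.
Total: 126 × 44 = 5544.

5544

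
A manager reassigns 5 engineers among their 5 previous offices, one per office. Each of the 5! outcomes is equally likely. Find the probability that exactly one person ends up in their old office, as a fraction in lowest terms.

3/8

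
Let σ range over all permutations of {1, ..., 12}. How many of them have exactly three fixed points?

29369120

Pick the 3 fixed positions: C(12,3) = 220 ways.
The remaining 9 must be deranged: !9 = 133496.
Total: 220 × 133496 = 29369120.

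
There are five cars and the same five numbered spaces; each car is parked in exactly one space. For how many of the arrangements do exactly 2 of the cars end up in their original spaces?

20

Choose which 2 of the 5 are fixed: C(5,2) = 10.
The other 3 form a derangement: !3 = 2.
Total: 10 × 2 = 20.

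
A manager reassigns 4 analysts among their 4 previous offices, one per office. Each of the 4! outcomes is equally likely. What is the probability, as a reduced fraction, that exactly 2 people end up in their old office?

1/4

Favorable outcomes: C(4,2)·!2 = 6·1 = 6.
Total outcomes: 4! = 24.
Probability = 6/24 = 1/4.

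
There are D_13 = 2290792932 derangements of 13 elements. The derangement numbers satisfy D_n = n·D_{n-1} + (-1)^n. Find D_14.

D_14 = 14·2290792932 + 1 = 32071101049.

32071101049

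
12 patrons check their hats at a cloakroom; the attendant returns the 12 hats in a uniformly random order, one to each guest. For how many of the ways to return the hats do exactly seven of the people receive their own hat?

Choose which 7 of the 12 are fixed: C(12,7) = 792.
The remaining 5 must be deranged: !5 = 44.
Total: 792 × 44 = 34848.

34848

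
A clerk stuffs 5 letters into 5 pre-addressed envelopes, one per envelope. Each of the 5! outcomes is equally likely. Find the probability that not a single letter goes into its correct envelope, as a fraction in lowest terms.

11/30

Favorable outcomes: !5 = 44.
Total outcomes: 5! = 120.
Probability = 44/120 = 11/30.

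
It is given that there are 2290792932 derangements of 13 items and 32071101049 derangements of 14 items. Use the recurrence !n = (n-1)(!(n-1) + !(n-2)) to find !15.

481066515734

!15 = (15-1)·(!14 + !13) = 14·(32071101049 + 2290792932) = 14·34361893981 = 481066515734.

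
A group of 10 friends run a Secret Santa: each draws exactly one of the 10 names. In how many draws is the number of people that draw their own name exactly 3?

Pick the 3 fixed positions: C(10,3) = 120 ways.
The remaining 7 must be deranged: !7 = 1854.
Total: 120 × 1854 = 222480.

222480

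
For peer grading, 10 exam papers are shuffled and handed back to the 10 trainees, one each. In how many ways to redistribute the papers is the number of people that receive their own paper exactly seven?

240

Pick the 7 fixed positions: C(10,7) = 120 ways.
The other 3 form a derangement: !3 = 2.
Total: 120 × 2 = 240.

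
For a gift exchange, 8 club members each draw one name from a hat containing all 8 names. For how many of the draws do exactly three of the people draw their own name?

Choose which 3 of the 8 are fixed: C(8,3) = 56.
The other 5 form a derangement: !5 = 44.
Total: 56 × 44 = 2464.

2464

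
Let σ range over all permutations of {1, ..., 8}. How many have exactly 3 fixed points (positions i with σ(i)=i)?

Choose which 3 of the 8 are fixed: C(8,3) = 56.
The remaining 5 must be deranged: !5 = 44.
Total: 56 × 44 = 2464.

2464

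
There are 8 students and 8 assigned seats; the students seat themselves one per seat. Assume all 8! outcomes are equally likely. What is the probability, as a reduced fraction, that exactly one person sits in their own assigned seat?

103/280

Favorable outcomes: C(8,1)·!7 = 8·1854 = 14832.
Total outcomes: 8! = 40320.
Probability = 14832/40320 = 103/280.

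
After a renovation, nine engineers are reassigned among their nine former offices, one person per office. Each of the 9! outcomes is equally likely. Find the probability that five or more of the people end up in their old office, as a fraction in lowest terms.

Favorable outcomes: Σ_{i≥5} C(9,i)·!(9-i) = 126·9 + 84·2 + 36·1 + 9·0 + 1·1 = 1339.
Total outcomes: 9! = 362880.
Probability = 1339/362880 = 1339/362880.

1339/362880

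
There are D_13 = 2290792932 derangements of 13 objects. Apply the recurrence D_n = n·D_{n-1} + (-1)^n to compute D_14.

32071101049

D_14 = 14·2290792932 + 1 = 32071101049.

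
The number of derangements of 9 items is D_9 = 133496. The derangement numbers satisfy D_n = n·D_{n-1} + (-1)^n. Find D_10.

1334961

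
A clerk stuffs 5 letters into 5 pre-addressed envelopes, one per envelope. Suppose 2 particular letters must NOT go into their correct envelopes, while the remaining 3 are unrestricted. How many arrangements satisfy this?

78

Inclusion-exclusion on the 2 forbidden self-matches:
Σ_{j=0}^{2} (-1)^j C(2,j)(5-j)!
= C(2,0)·5! - C(2,1)·4! + C(2,2)·3!
= 120 - 48 + 6
= 78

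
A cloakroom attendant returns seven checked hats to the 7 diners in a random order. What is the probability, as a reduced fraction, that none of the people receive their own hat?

103/280

Favorable outcomes: !7 = 1854.
Total outcomes: 7! = 5040.
Probability = 1854/5040 = 103/280.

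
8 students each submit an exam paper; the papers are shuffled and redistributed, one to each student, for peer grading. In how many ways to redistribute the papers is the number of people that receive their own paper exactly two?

7420

Pick the 2 fixed positions: C(8,2) = 28 ways.
The remaining 6 must be deranged: !6 = 265.
Total: 28 × 265 = 7420.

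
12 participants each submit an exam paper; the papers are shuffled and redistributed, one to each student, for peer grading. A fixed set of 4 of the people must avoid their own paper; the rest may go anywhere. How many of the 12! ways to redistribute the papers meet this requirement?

Inclusion-exclusion on the 4 forbidden self-matches:
Σ_{j=0}^{4} (-1)^j C(4,j)(12-j)!
= C(4,0)·12! - C(4,1)·11! + C(4,2)·10! - C(4,3)·9! + C(4,4)·8!
= 479001600 - 159667200 + 21772800 - 1451520 + 40320
= 339696000

339696000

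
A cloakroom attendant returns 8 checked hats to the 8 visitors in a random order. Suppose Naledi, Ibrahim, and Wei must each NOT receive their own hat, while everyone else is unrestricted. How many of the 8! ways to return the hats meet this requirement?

Let A_j be the event that the j-th constrained one is fixed. By inclusion-exclusion over the 3 events:
Σ_{j=0}^{3} (-1)^j C(3,j)(8-j)!
= C(3,0)·8! - C(3,1)·7! + C(3,2)·6! - C(3,3)·5!
= 40320 - 15120 + 2160 - 120
= 27240

27240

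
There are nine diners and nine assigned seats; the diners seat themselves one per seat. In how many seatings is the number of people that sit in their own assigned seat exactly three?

Choose which 3 of the 9 are fixed: C(9,3) = 84.
The other 6 form a derangement: !6 = 265.
Total: 84 × 265 = 22260.

22260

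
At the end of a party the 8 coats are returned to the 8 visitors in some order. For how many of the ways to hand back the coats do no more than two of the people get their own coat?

37085

# with exactly i fixed is C(8,i)·!(8-i); sum over i=0..2:
  i=0: C(8,0)·!8 = 1·14833 = 14833
  i=1: C(8,1)·!7 = 8·1854 = 14832
  i=2: C(8,2)·!6 = 28·265 = 7420
Total = 37085.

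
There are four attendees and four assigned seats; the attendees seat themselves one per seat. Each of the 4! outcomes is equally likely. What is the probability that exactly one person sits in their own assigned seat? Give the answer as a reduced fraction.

1/3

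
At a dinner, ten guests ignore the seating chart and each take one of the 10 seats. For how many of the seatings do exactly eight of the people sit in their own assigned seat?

45

Pick the 8 fixed positions: C(10,8) = 45 ways.
The other 2 form a derangement: !2 = 1.
Total: 45 × 1 = 45.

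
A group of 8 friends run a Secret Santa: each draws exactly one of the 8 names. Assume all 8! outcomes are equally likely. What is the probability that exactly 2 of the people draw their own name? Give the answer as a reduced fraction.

Favorable outcomes: C(8,2)·!6 = 28·265 = 7420.
Total outcomes: 8! = 40320.
Probability = 7420/40320 = 53/288.

53/288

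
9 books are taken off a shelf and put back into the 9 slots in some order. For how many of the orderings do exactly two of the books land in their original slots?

Pick the 2 fixed positions: C(9,2) = 36 ways.
The remaining 7 must be deranged: !7 = 1854.
Total: 36 × 1854 = 66744.

66744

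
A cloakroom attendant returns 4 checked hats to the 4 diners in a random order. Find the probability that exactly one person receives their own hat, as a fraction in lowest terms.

Favorable outcomes: C(4,1)·!3 = 4·2 = 8.
Total outcomes: 4! = 24.
Probability = 8/24 = 1/3.

1/3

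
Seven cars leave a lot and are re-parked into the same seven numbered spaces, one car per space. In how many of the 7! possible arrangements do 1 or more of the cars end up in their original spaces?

Sum C(7,i)·!(7-i) for i = 1..7:
  i=1: C(7,1)·!6 = 7·265 = 1855
  i=2: C(7,2)·!5 = 21·44 = 924
  i=3: C(7,3)·!4 = 35·9 = 315
  i=4: C(7,4)·!3 = 35·2 = 70
  i=5: C(7,5)·!2 = 21·1 = 21
  i=6: C(7,6)·!1 = 7·0 = 0
  i=7: C(7,7)·!0 = 1·1 = 1
Total = 3186.

3186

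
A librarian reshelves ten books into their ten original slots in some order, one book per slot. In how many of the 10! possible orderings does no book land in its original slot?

!10 = 10! · Σ_{k=0}^{10} (-1)^k/k!
= 10! - 10!/1! + 10!/2! - 10!/3! + 10!/4! - 10!/5! + 10!/6! - 10!/7! + 10!/8! - 10!/9! + 10!/10!
= 3628800 - 3628800 + 1814400 - 604800 + 151200 - 30240 + 5040 - 720 + 90 - 10 + 1
= 1334961

1334961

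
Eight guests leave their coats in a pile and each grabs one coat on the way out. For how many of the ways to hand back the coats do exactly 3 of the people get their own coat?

Choose which 3 of the 8 are fixed: C(8,3) = 56.
The other 5 form a derangement: !5 = 44.
Total: 56 × 44 = 2464.

2464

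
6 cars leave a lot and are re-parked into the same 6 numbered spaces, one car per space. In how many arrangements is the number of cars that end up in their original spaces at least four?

# with exactly i fixed is C(6,i)·!(6-i); sum over i=4..6:
  i=4: C(6,4)·!2 = 15·1 = 15
  i=5: C(6,5)·!1 = 6·0 = 0
  i=6: C(6,6)·!0 = 1·1 = 1
Total = 16.

16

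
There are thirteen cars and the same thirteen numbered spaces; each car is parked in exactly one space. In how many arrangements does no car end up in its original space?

!13 is the nearest integer to 13!/e.
13! = 6227020800, and 6227020800/e ≈ 2290792932.07, so !13 = 2290792932.

2290792932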